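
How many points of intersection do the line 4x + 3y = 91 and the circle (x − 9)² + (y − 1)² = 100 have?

0

d² = (4·9 + 3·1 − (91))²/25 = 2704/25; r² = 100.
Since d² > r², the line lies outside the circle.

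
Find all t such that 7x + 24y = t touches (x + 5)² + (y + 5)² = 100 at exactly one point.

For a tangent, require d(centre, line) = r = 10.
|7·(−5) + 24·(−5) − t| / √625 = 10
|t − (−155)| = 10·25, so t = 95 or t = −405.

t = −405 or t = 95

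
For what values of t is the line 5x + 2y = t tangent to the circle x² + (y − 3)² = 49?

For a tangent, require d(centre, line) = r = 7.
|5·0 + 2·3 − t| / √29 = 7
|t − (6)| = 7√29.

t = 6 ± 7√29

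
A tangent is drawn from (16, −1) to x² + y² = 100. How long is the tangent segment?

√157

Centre (0, 0), r² = 100. |PO|² = (16)² + (−1)² = 257.
By the tangent–radius right angle, tangent length = √(|PO|² − r²) = √157.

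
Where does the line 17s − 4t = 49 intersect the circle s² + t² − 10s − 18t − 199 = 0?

Substitute t = (−49 + 17s)/4:
305s² − 3050s + 2745 = 0  ⟹  s² − 10s + 9 = 0
s = 9 or s = 1, giving (9, 26) and (1, −8).

(1, −8) and (9, 26)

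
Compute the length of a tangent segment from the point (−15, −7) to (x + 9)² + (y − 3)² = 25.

√111

With centre O = (−9, 3), |OP|² = 136 and r² = 25.
By the tangent–radius right angle, tangent length = √(|PO|² − r²) = √111.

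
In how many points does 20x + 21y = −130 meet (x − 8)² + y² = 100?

1

Substituting the line into the circle gives 841x² − 1856x + 1024 = 0.
Δ = 3444736 − 3444736 = 0.
A repeated root: the line is tangent.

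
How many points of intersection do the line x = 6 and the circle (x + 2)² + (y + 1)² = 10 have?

0

Substituting the line into the circle gives y² + 2y + 55 = 0.
Δ = 4 − 220 = −216.
No real roots: the line does not meet the circle.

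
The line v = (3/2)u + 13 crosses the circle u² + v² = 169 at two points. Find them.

Substitute v = (26 + 3u)/2:
13u² + 156u = 0  ⟹  u² + 12u = 0
u = 0 or u = −12, giving (0, 13) and (−12, −5).

(−12, −5) and (0, 13)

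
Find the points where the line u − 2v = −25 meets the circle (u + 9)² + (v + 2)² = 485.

Substitute v = (25 + u)/2:
5u² + 130u − 775 = 0  ⟹  u² + 26u − 155 = 0
u = 5 or u = −31, giving (5, 15) and (−31, −3).

(−31, −3) and (5, 15)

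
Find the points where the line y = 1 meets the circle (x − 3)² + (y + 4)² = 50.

(−2, 1) and (8, 1)

From the line, y = 1. Substituting:
x² − 6x − 16 = 0
x = 8 or x = −2, giving (8, 1) and (−2, 1).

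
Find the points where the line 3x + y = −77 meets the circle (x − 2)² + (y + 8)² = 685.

Express y = −3x − 77 and substitute into the circle:
10x² + 410x + 4080 = 0  ⟹  x² + 41x + 408 = 0
x = −17 or x = −24, giving (−17, −26) and (−24, −5).

(−24, −5) and (−17, −26)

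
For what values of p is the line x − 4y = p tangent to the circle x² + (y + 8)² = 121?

Tangency holds when the distance from the centre (0, −8) to the line equals the radius 11:
|1·0 − 4·(−8) − p| / √17 = 11
|p − (32)| = 11√17.

p = 32 ± 11√17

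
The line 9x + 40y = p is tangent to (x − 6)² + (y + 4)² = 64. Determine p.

For a tangent, require d(centre, line) = r = 8.
|9·6 + 40·(−4) − p| / √1681 = 8
|p − (−106)| = 8·41, so p = 222 or p = −434.

p = −434 or p = 222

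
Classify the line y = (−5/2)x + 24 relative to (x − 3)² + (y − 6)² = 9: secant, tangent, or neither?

neither

Substituting the line into the circle gives 29x² − 384x + 1296 = 0.
Discriminant = (−384)² − 4·29·(1296) = −2880 < 0.
No real roots: the line does not meet the circle.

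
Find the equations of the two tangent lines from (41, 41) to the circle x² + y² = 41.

4x − 5y = −41 and 5x − 4y = 41

Let a tangent through (41, 41) have slope m. Its distance from (0, 0) must equal √41:
(−41m − (−41))² = 41(m² + 1)
20m² − 41m + 20 = 0, so m = 4/5 or m = 5/4.
Through (41, 41) these give 4x − 5y = −41 and 5x − 4y = 41.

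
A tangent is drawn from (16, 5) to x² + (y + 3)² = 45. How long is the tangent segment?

5√11

Centre (0, −3), r² = 45. |PO|² = (16)² + (8)² = 320.
Power of the point: PT² = |PO|² − r² = 275, so PT = 5√11.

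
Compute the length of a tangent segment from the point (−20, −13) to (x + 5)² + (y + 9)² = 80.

The centre is (−5, −9) and r = 4√5. The square of the distance from P to the centre is 225 + 16 = 241.
By the tangent–radius right angle, tangent length = √(|PO|² − r²) = √161.

√161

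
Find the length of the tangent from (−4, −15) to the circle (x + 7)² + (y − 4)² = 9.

The centre is (−7, 4) and r = 3. The square of the distance from P to the centre is 9 + 361 = 370.
Power of the point: PT² = |PO|² − r² = 361, so PT = 19.

19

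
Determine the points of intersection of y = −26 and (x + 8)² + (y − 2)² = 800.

Substitute y = −26:
x² + 16x + 48 = 0
x = −4 or x = −12, giving (−4, −26) and (−12, −26).

(−12, −26) and (−4, −26)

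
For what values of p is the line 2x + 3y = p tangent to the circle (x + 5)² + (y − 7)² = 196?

For a tangent, require d(centre, line) = r = 14.
|2·(−5) + 3·7 − p| / √13 = 14
|p − (11)| = 14√13.

p = 11 ± 14√13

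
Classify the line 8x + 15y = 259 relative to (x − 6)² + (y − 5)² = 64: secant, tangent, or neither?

Centre (6, 5), r² = 64. Distance² from centre to line = (−136)²/289 = 64.
Since d² = r², the line is tangent.

tangent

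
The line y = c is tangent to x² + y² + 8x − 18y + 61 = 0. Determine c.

c = 3 or c = 15

Tangency holds when the distance from the centre (−4, 9) to the line equals the radius 6:
|0·(−4) + 1·9 − c| / √1 = 6
|c − (9)| = 6, so c = 15 or c = 3.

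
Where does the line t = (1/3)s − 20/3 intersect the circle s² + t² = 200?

Substitute t = (−20 + s)/3:
10s² − 40s − 1400 = 0  ⟹  s² − 4s − 140 = 0
s = 14 or s = −10, giving (14, −2) and (−10, −10).

(−10, −10) and (14, −2)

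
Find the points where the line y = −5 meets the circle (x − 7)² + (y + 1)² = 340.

From the line, y = −5. Substituting:
x² − 14x − 275 = 0
x = 25 or x = −11, giving (25, −5) and (−11, −5).

(−11, −5) and (25, −5)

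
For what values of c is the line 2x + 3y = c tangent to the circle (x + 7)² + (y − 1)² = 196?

The line touches the circle iff its distance from (−7, 1) is 14:
|2·(−7) + 3·1 − c| / √13 = 14
|c − (−11)| = 14√13.

c = −11 ± 14√13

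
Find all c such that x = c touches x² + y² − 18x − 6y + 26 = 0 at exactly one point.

Tangency holds when the distance from the centre (9, 3) to the line equals the radius 8:
|1·9 + 0·3 − c| / √1 = 8
|c − (9)| = 8, so c = 17 or c = 1.

c = 1 or c = 17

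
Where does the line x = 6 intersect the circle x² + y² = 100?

The line gives x = 6. Substituting into the circle:
y² − 64 = 0
y = 8 or y = −8, giving (6, 8) and (6, −8).

(6, −8) and (6, 8)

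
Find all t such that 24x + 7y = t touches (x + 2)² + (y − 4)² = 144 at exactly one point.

For a tangent, require d(centre, line) = r = 12.
|24·(−2) + 7·4 − t| / √625 = 12
|t − (−20)| = 12·25, so t = 280 or t = −320.

t = −320 or t = 280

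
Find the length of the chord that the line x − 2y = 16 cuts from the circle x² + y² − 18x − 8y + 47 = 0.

2√5

The distance from (9, 4) to the line is 15/√5, and r² = 50.
Half the chord is √(r² − d²) = √(5), so the full chord is 2√5.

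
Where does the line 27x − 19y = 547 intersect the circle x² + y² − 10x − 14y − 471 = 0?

Substitute y = (−547 + 27x)/19:
1090x² − 40330x + 274680 = 0  ⟹  x² − 37x + 252 = 0
x = 28 or x = 9, giving (28, 11) and (9, −16).

(9, −16) and (28, 11)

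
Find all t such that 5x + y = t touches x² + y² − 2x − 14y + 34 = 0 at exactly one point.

The line touches the circle iff its distance from (1, 7) is 4:
|5·1 + 1·7 − t| / √26 = 4
|t − (12)| = 4√26.

t = 12 ± 4√26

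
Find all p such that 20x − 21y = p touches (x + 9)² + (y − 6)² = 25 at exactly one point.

p = −451 or p = −161

The line touches the circle iff its distance from (−9, 6) is 5:
|20·(−9) − 21·6 − p| / √841 = 5
|p − (−306)| = 5·29, so p = −161 or p = −451.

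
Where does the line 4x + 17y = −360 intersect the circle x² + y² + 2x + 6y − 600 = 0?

(−22, −16) and (12, −24)

Express y = (−360 − 4x)/17 and substitute into the circle:
305x² + 3050x − 80520 = 0  ⟹  x² + 10x − 264 = 0
x = 12 or x = −22, giving (12, −24) and (−22, −16).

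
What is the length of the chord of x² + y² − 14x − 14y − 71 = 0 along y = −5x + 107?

Centre (7, 7), r² = 169. Perpendicular distance d from centre to line = |−65| / √26 = 65/√26.
Half the chord is √(r² − d²) = √(13/2), so the full chord is √26.

√26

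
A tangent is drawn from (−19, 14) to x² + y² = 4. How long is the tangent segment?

Centre (0, 0), r² = 4. |PO|² = (−19)² + (14)² = 557.
The tangent meets the radius at right angles, so tangent² = |PO|² − r² = 557 − 4 = 553.

√553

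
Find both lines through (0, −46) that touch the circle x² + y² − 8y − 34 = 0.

7x + y = −46 and 7x − y = 46

Write the tangent as mx − y + (−46 − m·(0)) = 0 and set its distance from the centre to 5√2:
(0m − (50))² = 50(m² + 1)
m² − 49 = 0, so m = −7 or m = 7.
Through (0, −46) these give 7x + y = −46 and 7x − y = 46.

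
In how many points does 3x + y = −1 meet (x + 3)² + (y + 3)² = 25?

2

Substituting the line into the circle gives 10x² − 6x − 12 = 0.
Δ = 36 − (−480) = 516.
Two real roots: the line is a secant.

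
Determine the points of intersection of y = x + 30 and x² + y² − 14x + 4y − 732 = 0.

(−16, 14) and (−9, 21)

From the line, y = x + 30. Substituting:
2x² + 50x + 288 = 0  ⟹  x² + 25x + 144 = 0
x = −9 or x = −16, giving (−9, 21) and (−16, 14).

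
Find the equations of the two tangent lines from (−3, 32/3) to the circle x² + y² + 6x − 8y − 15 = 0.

Write the tangent as mx − y + (32/3 − m·(−3)) = 0 and set its distance from the centre to 2√10:
[m·(0) − (−20/3)]² = 40(m² + 1)
9m² − 1 = 0, so m = −1/3 or m = 1/3.
Through (−3, 32/3) these give x + 3y = 29 and x − 3y = −35.

x + 3y = 29 and x − 3y = −35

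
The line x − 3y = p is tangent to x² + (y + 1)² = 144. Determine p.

p = 3 ± 12√10

For a tangent, require d(centre, line) = r = 12.
|1·0 − 3·(−1) − p| / √10 = 12
|p − (3)| = 12√10.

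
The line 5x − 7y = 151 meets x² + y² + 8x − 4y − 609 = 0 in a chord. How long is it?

Substitute y = (−151 + 5x)/7:
74x² − 1258x − 2812 = 0  ⟹  x² − 17x − 38 = 0
x = 19 or x = −2, giving (19, −8) and (−2, −23).
|(19, −8) − (−2, −23)| = √((21)² + (15)²) = 3√74.

3√74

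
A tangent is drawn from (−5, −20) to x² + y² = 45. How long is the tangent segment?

2√95

The centre is (0, 0) and r = 3√5. The square of the distance from P to the centre is 25 + 400 = 425.
The tangent meets the radius at right angles, so tangent² = |PO|² − r² = 425 − 45 = 380.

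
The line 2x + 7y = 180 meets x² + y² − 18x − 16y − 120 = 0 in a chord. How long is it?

From the line, y = (180 − 2x)/7. Substituting:
53x² − 1378x + 6360 = 0  ⟹  x² − 26x + 120 = 0
x = 20 or x = 6, giving (20, 20) and (6, 24).
Chord length = distance between (20, 20) and (6, 24) = √212 = 2√53.

2√53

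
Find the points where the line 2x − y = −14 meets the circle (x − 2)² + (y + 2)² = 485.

From the line, y = 2x + 14. Substituting:
5x² + 60x − 225 = 0  ⟹  x² + 12x − 45 = 0
x = 3 or x = −15, giving (3, 20) and (−15, −16).

(−15, −16) and (3, 20)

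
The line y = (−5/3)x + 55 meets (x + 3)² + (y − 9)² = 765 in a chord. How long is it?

Centre (−3, 9), r² = 765. Perpendicular distance d from centre to line = |−153| / √34 = 153/√34.
Half the chord is √(r² − d²) = √(153/2), so the full chord is 3√34.

3√34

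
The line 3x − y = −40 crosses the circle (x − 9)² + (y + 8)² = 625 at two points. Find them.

(−16, −8) and (−11, 7)

Substitute y = 3x + 40:
10x² + 270x + 1760 = 0  ⟹  x² + 27x + 176 = 0
x = −11 or x = −16, giving (−11, 7) and (−16, −8).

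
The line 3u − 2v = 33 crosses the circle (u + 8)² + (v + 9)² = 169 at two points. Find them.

(−3, −21) and (5, −9)

Substitute v = (−33 + 3u)/2:
13u² − 26u − 195 = 0  ⟹  u² − 2u − 15 = 0
u = 5 or u = −3, giving (5, −9) and (−3, −21).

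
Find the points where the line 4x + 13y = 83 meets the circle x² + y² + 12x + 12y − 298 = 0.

(−15, 11) and (11, 3)

From the line, y = (83 − 4x)/13. Substituting:
185x² + 740x − 30525 = 0  ⟹  x² + 4x − 165 = 0
x = 11 or x = −15, giving (11, 3) and (−15, 11).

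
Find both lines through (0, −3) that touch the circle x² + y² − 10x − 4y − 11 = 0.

x + 3y = −9 and 3x + y = −3

Write the tangent as mx − y + (−3 − m·(0)) = 0 and set its distance from the centre to 2√10:
[m·(5) − (5)]² = 40(m² + 1)
3m² + 10m + 3 = 0, so m = −1/3 or m = −3.
Through (0, −3) these give x + 3y = −9 and 3x + y = −3.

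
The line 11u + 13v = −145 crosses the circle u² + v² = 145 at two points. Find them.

(−12, −1) and (1, −12)

Substitute v = (−145 − 11u)/13:
290u² + 3190u − 3480 = 0  ⟹  u² + 11u − 12 = 0
u = 1 or u = −12, giving (1, −12) and (−12, −1).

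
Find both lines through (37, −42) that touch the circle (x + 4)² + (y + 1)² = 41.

A line y − (−42) = m(x − (37)) is tangent when its distance from (−4, −1) is √41:
(−41m − (41))² = 41(m² + 1)
20m² + 41m + 20 = 0, so m = −4/5 or m = −5/4.
Through (37, −42) these give 4x + 5y = −62 and 5x + 4y = 17.

4x + 5y = −62 and 5x + 4y = 17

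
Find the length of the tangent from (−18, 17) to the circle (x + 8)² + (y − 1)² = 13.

7√7

With centre O = (−8, 1), |OP|² = 356 and r² = 13.
By the tangent–radius right angle, tangent length = √(|PO|² − r²) = √343 = 7√7.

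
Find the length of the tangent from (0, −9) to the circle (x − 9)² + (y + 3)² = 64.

√53

The centre is (9, −3) and r = 8. The square of the distance from P to the centre is 81 + 36 = 117.
The tangent meets the radius at right angles, so tangent² = |PO|² − r² = 117 − 64 = 53.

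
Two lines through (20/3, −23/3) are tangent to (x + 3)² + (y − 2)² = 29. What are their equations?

Write the tangent as mx − y + (−23/3 − m·(20/3)) = 0 and set its distance from the centre to √29:
(−29/3m − (29/3))² = 29(m² + 1)
10m² + 29m + 10 = 0, so m = −2/5 or m = −5/2.
With m = −2/5: 2x + 5y = −25. With m = −5/2: 5x + 2y = 18.

2x + 5y = −25 and 5x + 2y = 18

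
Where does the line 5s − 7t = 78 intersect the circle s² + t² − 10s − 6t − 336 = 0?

Substitute t = (−78 + 5s)/7:
74s² − 1480s − 7104 = 0  ⟹  s² − 20s − 96 = 0
s = 24 or s = −4, giving (24, 6) and (−4, −14).

(−4, −14) and (24, 6)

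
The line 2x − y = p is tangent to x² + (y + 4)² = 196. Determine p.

For a tangent, require d(centre, line) = r = 14.
|2·0 − 1·(−4) − p| / √5 = 14
|p − (4)| = 14√5.

p = 4 ± 14√5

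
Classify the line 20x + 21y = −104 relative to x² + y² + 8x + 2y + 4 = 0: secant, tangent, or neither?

secant

Centre (−4, −1), r² = 13. Distance² from centre to line = (3)²/841 = 9/841.
Since d² < r², the line cuts the circle twice.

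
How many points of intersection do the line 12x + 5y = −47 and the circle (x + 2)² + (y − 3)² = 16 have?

2

d² = (12·(−2) + 5·3 − (−47))²/169 = 1444/169; r² = 16.
Since d² < r², the line cuts the circle twice.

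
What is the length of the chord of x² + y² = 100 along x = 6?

16

The line gives x = 6. Substituting into the circle:
y² − 64 = 0
y = 8 or y = −8, giving (6, 8) and (6, −8).
|(6, 8) − (6, −8)| = √((0)² + (16)²) = 16.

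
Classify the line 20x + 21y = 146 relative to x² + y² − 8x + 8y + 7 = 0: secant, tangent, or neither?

Substituting the line into the circle gives 841x² − 12728x + 48931 = 0.
Discriminant = (−12728)² − 4·841·(48931) = −2601900 < 0.
No real roots: the line does not meet the circle.

neither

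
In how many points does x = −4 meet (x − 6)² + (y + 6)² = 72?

Substituting the line into the circle gives y² + 12y + 64 = 0.
Δ = 144 − 256 = −112.
No real roots: the line does not meet the circle.

0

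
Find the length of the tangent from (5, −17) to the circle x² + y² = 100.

√214

Centre (0, 0), r² = 100. |PO|² = (5)² + (−17)² = 314.
By the tangent–radius right angle, tangent length = √(|PO|² − r²) = √214.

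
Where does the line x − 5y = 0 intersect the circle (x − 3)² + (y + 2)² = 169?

(−10, −2) and (15, 3)

From the line, y = (x)/5. Substituting:
26x² − 130x − 3900 = 0  ⟹  x² − 5x − 150 = 0
x = 15 or x = −10, giving (15, 3) and (−10, −2).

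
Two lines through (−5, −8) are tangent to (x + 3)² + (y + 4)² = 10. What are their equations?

x − 3y = 19 and 3x + y = −23

A line y − (−8) = m(x − (−5)) is tangent when its distance from (−3, −4) is √10:
[m·(2) − (4)]² = 10(m² + 1)
3m² + 8m − 3 = 0, so m = 1/3 or m = −3.
Through (−5, −8) these give x − 3y = 19 and 3x + y = −23.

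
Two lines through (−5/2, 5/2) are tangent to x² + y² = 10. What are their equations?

Write the tangent as mx − y + (5/2 − m·(−5/2)) = 0 and set its distance from the centre to √10:
(5/2m − (−5/2))² = 10(m² + 1)
3m² − 10m + 3 = 0, so m = 3 or m = 1/3.
Through (−5/2, 5/2) these give 3x − y = −10 and x − 3y = −10.

3x − y = −10 and x − 3y = −10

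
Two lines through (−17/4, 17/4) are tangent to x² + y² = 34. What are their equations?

5x − 3y = −34 and 3x − 5y = −34

Write the tangent as mx − y + (17/4 − m·(−17/4)) = 0 and set its distance from the centre to √34:
[m·(17/4) − (−17/4)]² = 34(m² + 1)
15m² − 34m + 15 = 0, so m = 5/3 or m = 3/5.
With m = 5/3: 5x − 3y = −34. With m = 3/5: 3x − 5y = −34.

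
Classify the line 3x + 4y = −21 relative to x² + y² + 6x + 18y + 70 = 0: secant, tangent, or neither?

neither

Substituting the line into the circle gives 25x² + 6x + 49 = 0.
Δ = 36 − 4900 = −4864.
No real roots: the line does not meet the circle.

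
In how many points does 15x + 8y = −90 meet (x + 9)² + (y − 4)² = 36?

Centre (−9, 4), r² = 36. Distance² from centre to line = (−13)²/289 = 169/289.
Since d² < r², the line cuts the circle twice.

2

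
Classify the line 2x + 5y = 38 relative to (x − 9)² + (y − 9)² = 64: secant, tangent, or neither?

secant

Substituting the line into the circle gives 29x² − 422x + 474 = 0.
Discriminant = (−422)² − 4·29·(474) = 123100 > 0.
Two real roots: the line is a secant.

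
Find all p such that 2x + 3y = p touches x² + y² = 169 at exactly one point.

p = ±13√13

The line touches the circle iff its distance from (0, 0) is 13:
|2·0 + 3·0 − p| / √13 = 13
|p| = 13√13.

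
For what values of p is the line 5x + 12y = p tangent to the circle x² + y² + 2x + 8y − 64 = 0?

The line touches the circle iff its distance from (−1, −4) is 9:
|5·(−1) + 12·(−4) − p| / √169 = 9
|p − (−53)| = 9·13, so p = 64 or p = −170.

p = −170 or p = 64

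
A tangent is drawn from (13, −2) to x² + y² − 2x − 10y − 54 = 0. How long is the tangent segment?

√113

With centre O = (1, 5), |OP|² = 193 and r² = 80.
The tangent meets the radius at right angles, so tangent² = |PO|² − r² = 193 − 80 = 113.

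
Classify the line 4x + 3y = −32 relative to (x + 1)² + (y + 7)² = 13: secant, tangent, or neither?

Centre (−1, −7), r² = 13. Distance² from centre to line = (7)²/25 = 49/25.
Since d² < r², the line cuts the circle twice.

secant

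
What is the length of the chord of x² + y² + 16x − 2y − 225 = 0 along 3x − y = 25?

Substitute y = 3x − 25:
10x² − 140x + 450 = 0  ⟹  x² − 14x + 45 = 0
x = 9 or x = 5, giving (9, 2) and (5, −10).
Chord length = distance between (9, 2) and (5, −10) = √160 = 4√10.

4√10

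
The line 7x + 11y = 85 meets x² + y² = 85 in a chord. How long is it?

√170

Express y = (85 − 7x)/11 and substitute into the circle:
170x² − 1190x − 3060 = 0  ⟹  x² − 7x − 18 = 0
x = 9 or x = −2, giving (9, 2) and (−2, 9).
Chord length = distance between (9, 2) and (−2, 9) = √170 = √170.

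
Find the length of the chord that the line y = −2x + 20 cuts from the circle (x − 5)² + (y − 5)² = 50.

Express y = −2x + 20 and substitute into the circle:
5x² − 70x + 200 = 0  ⟹  x² − 14x + 40 = 0
x = 10 or x = 4, giving (10, 0) and (4, 12).
|(10, 0) − (4, 12)| = √((6)² + (−12)²) = 6√5.

6√5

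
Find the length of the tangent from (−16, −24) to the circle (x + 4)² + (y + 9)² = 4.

With centre O = (−4, −9), |OP|² = 369 and r² = 4.
The tangent meets the radius at right angles, so tangent² = |PO|² − r² = 369 − 4 = 365.

√365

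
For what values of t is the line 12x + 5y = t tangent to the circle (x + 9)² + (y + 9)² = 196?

t = −335 or t = 29

Tangency holds when the distance from the centre (−9, −9) to the line equals the radius 14:
|12·(−9) + 5·(−9) − t| / √169 = 14
|t − (−153)| = 14·13, so t = 29 or t = −335.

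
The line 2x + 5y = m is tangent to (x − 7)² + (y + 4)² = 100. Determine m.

m = −6 ± 10√29

The line touches the circle iff its distance from (7, −4) is 10:
|2·7 + 5·(−4) − m| / √29 = 10
|m − (−6)| = 10√29.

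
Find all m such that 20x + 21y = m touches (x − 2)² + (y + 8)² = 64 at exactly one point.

The line touches the circle iff its distance from (2, −8) is 8:
|20·2 + 21·(−8) − m| / √841 = 8
|m − (−128)| = 8·29, so m = 104 or m = −360.

m = −360 or m = 104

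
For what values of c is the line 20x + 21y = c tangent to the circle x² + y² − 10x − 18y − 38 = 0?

For a tangent, require d(centre, line) = r = 12.
|20·5 + 21·9 − c| / √841 = 12
|c − (289)| = 12·29, so c = 637 or c = −59.

c = −59 or c = 637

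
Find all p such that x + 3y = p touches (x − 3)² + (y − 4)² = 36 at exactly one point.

p = 15 ± 6√10

For a tangent, require d(centre, line) = r = 6.
|1·3 + 3·4 − p| / √10 = 6
|p − (15)| = 6√10.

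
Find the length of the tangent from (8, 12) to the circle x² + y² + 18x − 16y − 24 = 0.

2√34

The centre is (−9, 8) and r = 13. The square of the distance from P to the centre is 289 + 16 = 305.
Power of the point: PT² = |PO|² − r² = 136, so PT = 2√34.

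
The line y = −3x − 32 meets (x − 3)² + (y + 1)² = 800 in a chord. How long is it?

From the line, y = −3x − 32. Substituting:
10x² + 180x + 170 = 0  ⟹  x² + 18x + 17 = 0
x = −1 or x = −17, giving (−1, −29) and (−17, 19).
Chord length = distance between (−1, −29) and (−17, 19) = √2560 = 16√10.

16√10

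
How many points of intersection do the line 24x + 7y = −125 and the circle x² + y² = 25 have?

1

Substituting the line into the circle gives 625x² + 6000x + 14400 = 0.
Δ = 36000000 − 36000000 = 0.
A repeated root: the line is tangent.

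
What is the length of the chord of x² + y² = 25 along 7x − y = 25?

Express y = 7x − 25 and substitute into the circle:
50x² − 350x + 600 = 0  ⟹  x² − 7x + 12 = 0
x = 4 or x = 3, giving (4, 3) and (3, −4).
Chord length = distance between (4, 3) and (3, −4) = √50 = 5√2.

5√2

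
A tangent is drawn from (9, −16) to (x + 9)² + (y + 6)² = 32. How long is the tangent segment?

14√2

The centre is (−9, −6) and r = 4√2. The square of the distance from P to the centre is 324 + 100 = 424.
The tangent meets the radius at right angles, so tangent² = |PO|² − r² = 424 − 32 = 392.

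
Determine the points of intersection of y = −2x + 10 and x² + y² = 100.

Substitute y = −2x + 10:
5x² − 40x = 0  ⟹  x² − 8x = 0
x = 8 or x = 0, giving (8, −6) and (0, 10).

(0, 10) and (8, −6)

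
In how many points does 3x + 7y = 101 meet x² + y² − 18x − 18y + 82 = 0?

2

d² = (3·9 + 7·9 − (101))²/58 = 121/58; r² = 80.
Since d² < r², the line cuts the circle twice.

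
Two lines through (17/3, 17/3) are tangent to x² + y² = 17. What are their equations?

Let a tangent through (17/3, 17/3) have slope m. Its distance from (0, 0) must equal √17:
(−17/3m − (−17/3))² = 17(m² + 1)
4m² − 17m + 4 = 0, so m = 1/4 or m = 4.
Through (17/3, 17/3) these give x − 4y = −17 and 4x − y = 17.

x − 4y = −17 and 4x − y = 17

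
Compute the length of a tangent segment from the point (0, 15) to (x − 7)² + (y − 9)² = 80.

With centre O = (7, 9), |OP|² = 85 and r² = 80.
The tangent meets the radius at right angles, so tangent² = |PO|² − r² = 85 − 80 = 5.

√5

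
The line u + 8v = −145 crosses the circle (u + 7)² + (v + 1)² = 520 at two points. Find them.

Substitute v = (−145 − u)/8:
65u² + 1170u − 11375 = 0  ⟹  u² + 18u − 175 = 0
u = 7 or u = −25, giving (7, −19) and (−25, −15).

(−25, −15) and (7, −19)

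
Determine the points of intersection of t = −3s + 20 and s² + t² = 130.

Express t = −3s + 20 and substitute into the circle:
10s² − 120s + 270 = 0  ⟹  s² − 12s + 27 = 0
s = 9 or s = 3, giving (9, −7) and (3, 11).

(3, 11) and (9, −7)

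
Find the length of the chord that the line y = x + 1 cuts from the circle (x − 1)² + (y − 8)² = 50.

8√2

From the line, y = x + 1. Substituting:
2x² − 16x = 0  ⟹  x² − 8x = 0
x = 8 or x = 0, giving (8, 9) and (0, 1).
|(8, 9) − (0, 1)| = √((8)² + (8)²) = 8√2.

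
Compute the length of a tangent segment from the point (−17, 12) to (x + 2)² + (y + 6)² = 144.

9√5

With centre O = (−2, −6), |OP|² = 549 and r² = 144.
By the tangent–radius right angle, tangent length = √(|PO|² − r²) = √405 = 9√5.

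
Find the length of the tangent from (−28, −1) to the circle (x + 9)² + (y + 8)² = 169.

√241

Centre (−9, −8), r² = 169. |PO|² = (−19)² + (7)² = 410.
The tangent meets the radius at right angles, so tangent² = |PO|² − r² = 410 − 169 = 241.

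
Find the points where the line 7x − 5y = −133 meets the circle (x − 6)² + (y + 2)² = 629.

(−19, 0) and (−4, 21)

Substitute y = (133 + 7x)/5:
74x² + 1702x + 5624 = 0  ⟹  x² + 23x + 76 = 0
x = −4 or x = −19, giving (−4, 21) and (−19, 0).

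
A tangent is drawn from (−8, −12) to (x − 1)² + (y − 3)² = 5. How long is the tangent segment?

√301

Centre (1, 3), r² = 5. |PO|² = (−9)² + (−15)² = 306.
The tangent meets the radius at right angles, so tangent² = |PO|² − r² = 306 − 5 = 301.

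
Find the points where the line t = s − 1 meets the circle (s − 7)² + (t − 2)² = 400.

Substitute t = s − 1:
2s² − 20s − 342 = 0  ⟹  s² − 10s − 171 = 0
s = 19 or s = −9, giving (19, 18) and (−9, −10).

(−9, −10) and (19, 18)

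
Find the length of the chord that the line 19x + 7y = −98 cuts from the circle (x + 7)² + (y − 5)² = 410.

The distance from (−7, 5) to the line is 0/√410, and r² = 410.
Half the chord is √(r² − d²) = √(410), so the full chord is 2√410.

2√410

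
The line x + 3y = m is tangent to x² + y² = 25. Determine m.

Tangency holds when the distance from the centre (0, 0) to the line equals the radius 5:
|1·0 + 3·0 − m| / √10 = 5
|m| = 5√10.

m = ±5√10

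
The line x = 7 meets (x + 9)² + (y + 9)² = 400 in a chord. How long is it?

The distance from (−9, −9) to the line is 16, and r² = 400.
Half the chord is √(r² − d²) = √(144), so the full chord is 24.

24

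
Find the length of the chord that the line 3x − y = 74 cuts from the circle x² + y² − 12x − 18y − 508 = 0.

9√10

The distance from (6, 9) to the line is 65/√10, and r² = 625.
Chord = 2√(r² − d²) = 2·√(405/2) = 9√10.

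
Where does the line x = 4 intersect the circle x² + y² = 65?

The line gives x = 4. Substituting into the circle:
y² − 49 = 0
y = 7 or y = −7, giving (4, 7) and (4, −7).

(4, −7) and (4, 7)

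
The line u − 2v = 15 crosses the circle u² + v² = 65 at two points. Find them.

(−1, −8) and (7, −4)

From the line, v = (−15 + u)/2. Substituting:
5u² − 30u − 35 = 0  ⟹  u² − 6u − 7 = 0
u = 7 or u = −1, giving (7, −4) and (−1, −8).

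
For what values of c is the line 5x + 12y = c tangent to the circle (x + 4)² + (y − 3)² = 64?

For a tangent, require d(centre, line) = r = 8.
|5·(−4) + 12·3 − c| / √169 = 8
|c − (16)| = 8·13, so c = 120 or c = −88.

c = −88 or c = 120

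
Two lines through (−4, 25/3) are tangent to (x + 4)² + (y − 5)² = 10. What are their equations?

x − 3y = −29 and x + 3y = 21

Write the tangent as mx − y + (25/3 − m·(−4)) = 0 and set its distance from the centre to √10:
(0m − (−10/3))² = 10(m² + 1)
9m² − 1 = 0, so m = 1/3 or m = −1/3.
With m = 1/3: x − 3y = −29. With m = −1/3: x + 3y = 21.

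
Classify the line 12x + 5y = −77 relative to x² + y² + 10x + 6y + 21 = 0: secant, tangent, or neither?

secant

Centre (−5, −3), r² = 13. Distance² from centre to line = (2)²/169 = 4/169.
Since d² < r², the line cuts the circle twice.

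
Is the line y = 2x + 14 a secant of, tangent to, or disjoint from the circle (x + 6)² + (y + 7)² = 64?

secant

d² = (2·(−6) − 1·(−7) − (−14))²/5 = 81/5; r² = 64.
Since d² < r², the line cuts the circle twice.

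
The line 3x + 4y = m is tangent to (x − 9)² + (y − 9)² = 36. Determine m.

m = 33 or m = 93

For a tangent, require d(centre, line) = r = 6.
|3·9 + 4·9 − m| / √25 = 6
|m − (63)| = 6·5, so m = 93 or m = 33.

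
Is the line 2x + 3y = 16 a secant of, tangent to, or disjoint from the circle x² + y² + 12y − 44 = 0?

disjoint

Centre (0, −6), r² = 80. Distance² from centre to line = (−34)²/13 = 1156/13.
Since d² > r², the line lies outside the circle.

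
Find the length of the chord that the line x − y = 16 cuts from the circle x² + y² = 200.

12√2

The distance from (0, 0) to the line is 16/√2, and r² = 200.
Half the chord is √(r² − d²) = √(72), so the full chord is 12√2.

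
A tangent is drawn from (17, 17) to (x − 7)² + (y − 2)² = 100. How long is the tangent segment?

Centre (7, 2), r² = 100. |PO|² = (10)² + (15)² = 325.
The tangent meets the radius at right angles, so tangent² = |PO|² − r² = 325 − 100 = 225.

15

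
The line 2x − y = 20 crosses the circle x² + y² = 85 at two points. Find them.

From the line, y = 2x − 20. Substituting:
5x² − 80x + 315 = 0  ⟹  x² − 16x + 63 = 0
x = 9 or x = 7, giving (9, −2) and (7, −6).

(7, −6) and (9, −2)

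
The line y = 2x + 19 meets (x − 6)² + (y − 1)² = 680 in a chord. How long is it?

20√5

Substitute y = 2x + 19:
5x² + 60x − 320 = 0  ⟹  x² + 12x − 64 = 0
x = 4 or x = −16, giving (4, 27) and (−16, −13).
Chord length = distance between (4, 27) and (−16, −13) = √2000 = 20√5.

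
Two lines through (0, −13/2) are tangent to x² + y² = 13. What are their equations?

3x + 2y = −13 and 3x − 2y = 13

Write the tangent as mx − y + (−13/2 − m·(0)) = 0 and set its distance from the centre to √13:
(0m − (13/2))² = 13(m² + 1)
4m² − 9 = 0, so m = −3/2 or m = 3/2.
Through (0, −13/2) these give 3x + 2y = −13 and 3x − 2y = 13.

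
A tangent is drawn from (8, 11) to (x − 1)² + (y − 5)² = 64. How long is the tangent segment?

The centre is (1, 5) and r = 8. The square of the distance from P to the centre is 49 + 36 = 85.
By the tangent–radius right angle, tangent length = √(|PO|² − r²) = √21.

√21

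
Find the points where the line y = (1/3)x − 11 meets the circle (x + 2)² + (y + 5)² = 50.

From the line, y = (−33 + x)/3. Substituting:
10x² − 90 = 0  ⟹  x² − 9 = 0
x = 3 or x = −3, giving (3, −10) and (−3, −12).

(−3, −12) and (3, −10)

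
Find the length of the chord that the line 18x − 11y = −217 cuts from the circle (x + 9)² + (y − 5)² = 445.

Substitute y = (217 + 18x)/11:
445x² + 8010x − 17800 = 0  ⟹  x² + 18x − 40 = 0
x = 2 or x = −20, giving (2, 23) and (−20, −13).
|(2, 23) − (−20, −13)| = √((22)² + (36)²) = 2√445.

2√445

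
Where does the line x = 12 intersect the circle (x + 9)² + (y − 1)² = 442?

(12, 0) and (12, 2)

The line gives x = 12. Substituting into the circle:
y² − 2y = 0
y = 2 or y = 0, giving (12, 2) and (12, 0).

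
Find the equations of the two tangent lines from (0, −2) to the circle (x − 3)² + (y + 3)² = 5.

Let a tangent through (0, −2) have slope m. Its distance from (3, −3) must equal √5:
(3m − (−1))² = 5(m² + 1)
2m² + 3m − 2 = 0, so m = 1/2 or m = −2.
Through (0, −2) these give x − 2y = 4 and 2x + y = −2.

x − 2y = 4 and 2x + y = −2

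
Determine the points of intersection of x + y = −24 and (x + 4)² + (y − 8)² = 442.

Express y = −x − 24 and substitute into the circle:
2x² + 72x + 598 = 0  ⟹  x² + 36x + 299 = 0
x = −13 or x = −23, giving (−13, −11) and (−23, −1).

(−23, −1) and (−13, −11)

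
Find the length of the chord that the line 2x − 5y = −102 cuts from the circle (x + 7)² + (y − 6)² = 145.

The distance from (−7, 6) to the line is 58/√29, and r² = 145.
Half the chord is √(r² − d²) = √(29), so the full chord is 2√29.

2√29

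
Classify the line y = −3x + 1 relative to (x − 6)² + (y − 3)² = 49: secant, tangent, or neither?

Substituting the line into the circle gives 10x² − 9 = 0.
Δ = 0 − (−360) = 360.
Two real roots: the line is a secant.

secant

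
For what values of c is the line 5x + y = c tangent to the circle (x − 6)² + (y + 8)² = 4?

The line touches the circle iff its distance from (6, −8) is 2:
|5·6 + 1·(−8) − c| / √26 = 2
|c − (22)| = 2√26.

c = 22 ± 2√26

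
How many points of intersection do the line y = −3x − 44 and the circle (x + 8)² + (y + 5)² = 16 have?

0

Substituting the line into the circle gives 10x² + 250x + 1569 = 0.
Δ = 62500 − 62760 = −260.
No real roots: the line does not meet the circle.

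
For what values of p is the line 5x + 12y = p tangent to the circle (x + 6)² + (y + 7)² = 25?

p = −179 or p = −49

The line touches the circle iff its distance from (−6, −7) is 5:
|5·(−6) + 12·(−7) − p| / √169 = 5
|p − (−114)| = 5·13, so p = −49 or p = −179.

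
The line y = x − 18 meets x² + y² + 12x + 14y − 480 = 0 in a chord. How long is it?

29√2

Substitute y = x − 18:
2x² − 10x − 408 = 0  ⟹  x² − 5x − 204 = 0
x = 17 or x = −12, giving (17, −1) and (−12, −30).
Chord length = distance between (17, −1) and (−12, −30) = √1682 = 29√2.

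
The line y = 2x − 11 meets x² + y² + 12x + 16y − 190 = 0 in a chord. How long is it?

Express y = 2x − 11 and substitute into the circle:
5x² − 245 = 0  ⟹  x² − 49 = 0
x = 7 or x = −7, giving (7, 3) and (−7, −25).
Chord length = distance between (7, 3) and (−7, −25) = √980 = 14√5.

14√5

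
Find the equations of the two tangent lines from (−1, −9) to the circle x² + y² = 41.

4x − 5y = 41 and 5x + 4y = −41

A line y − (−9) = m(x − (−1)) is tangent when its distance from (0, 0) is √41:
[m·(1) − (9)]² = 41(m² + 1)
20m² + 9m − 20 = 0, so m = 4/5 or m = −5/4.
With m = 4/5: 4x − 5y = 41. With m = −5/4: 5x + 4y = −41.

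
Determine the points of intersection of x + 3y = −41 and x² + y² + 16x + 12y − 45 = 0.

From the line, y = (−41 − x)/3. Substituting:
10x² + 190x − 200 = 0  ⟹  x² + 19x − 20 = 0
x = 1 or x = −20, giving (1, −14) and (−20, −7).

(−20, −7) and (1, −14)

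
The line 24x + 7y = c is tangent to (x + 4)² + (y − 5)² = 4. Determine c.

c = −111 or c = −11

The line touches the circle iff its distance from (−4, 5) is 2:
|24·(−4) + 7·5 − c| / √625 = 2
|c − (−61)| = 2·25, so c = −11 or c = −111.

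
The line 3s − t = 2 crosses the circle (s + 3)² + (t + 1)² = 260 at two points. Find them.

Substitute t = 3s − 2:
10s² − 250 = 0  ⟹  s² − 25 = 0
s = 5 or s = −5, giving (5, 13) and (−5, −17).

(−5, −17) and (5, 13)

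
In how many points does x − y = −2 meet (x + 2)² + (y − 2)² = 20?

2

d² = (1·(−2) − 1·2 − (−2))²/2 = 2; r² = 20.
Since d² < r², the line cuts the circle twice.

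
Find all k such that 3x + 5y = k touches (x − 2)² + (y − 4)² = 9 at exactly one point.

k = 26 ± 3√34

The line touches the circle iff its distance from (2, 4) is 3:
|3·2 + 5·4 − k| / √34 = 3
|k − (26)| = 3√34.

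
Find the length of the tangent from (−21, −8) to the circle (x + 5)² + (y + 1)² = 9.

2√74

Centre (−5, −1), r² = 9. |PO|² = (−16)² + (−7)² = 305.
Power of the point: PT² = |PO|² − r² = 296, so PT = 2√74.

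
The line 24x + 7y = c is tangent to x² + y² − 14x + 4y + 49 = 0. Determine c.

c = 104 or c = 204

Tangency holds when the distance from the centre (7, −2) to the line equals the radius 2:
|24·7 + 7·(−2) − c| / √625 = 2
|c − (154)| = 2·25, so c = 204 or c = 104.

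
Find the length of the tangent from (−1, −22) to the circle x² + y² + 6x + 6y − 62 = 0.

√285

The centre is (−3, −3) and r = 4√5. The square of the distance from P to the centre is 4 + 361 = 365.
Power of the point: PT² = |PO|² − r² = 285, so PT = √285.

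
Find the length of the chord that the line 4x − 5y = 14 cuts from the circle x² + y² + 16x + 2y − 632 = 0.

Substitute y = (−14 + 4x)/5:
41x² + 328x − 15744 = 0  ⟹  x² + 8x − 384 = 0
x = 16 or x = −24, giving (16, 10) and (−24, −22).
Chord length = distance between (16, 10) and (−24, −22) = √2624 = 8√41.

8√41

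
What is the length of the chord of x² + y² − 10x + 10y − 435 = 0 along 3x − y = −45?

5√10

Express y = 3x + 45 and substitute into the circle:
10x² + 290x + 2040 = 0  ⟹  x² + 29x + 204 = 0
x = −12 or x = −17, giving (−12, 9) and (−17, −6).
|(−12, 9) − (−17, −6)| = √((5)² + (15)²) = 5√10.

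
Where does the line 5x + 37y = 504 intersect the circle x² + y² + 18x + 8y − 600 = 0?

(−25, 17) and (12, 12)

Express y = (504 − 5x)/37 and substitute into the circle:
1394x² + 18122x − 418200 = 0  ⟹  x² + 13x − 300 = 0
x = 12 or x = −25, giving (12, 12) and (−25, 17).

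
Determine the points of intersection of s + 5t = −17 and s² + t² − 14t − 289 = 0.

(−17, 0) and (13, −6)

Express t = (−17 − s)/5 and substitute into the circle:
26s² + 104s − 5746 = 0  ⟹  s² + 4s − 221 = 0
s = 13 or s = −17, giving (13, −6) and (−17, 0).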